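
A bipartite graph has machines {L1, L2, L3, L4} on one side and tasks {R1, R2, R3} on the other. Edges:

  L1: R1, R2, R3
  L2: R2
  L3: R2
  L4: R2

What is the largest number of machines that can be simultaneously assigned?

2

Unit-capacity flow: source→left, listed edges, right→sink; max matching = max flow.
Augmenting path L1→R1 (+1); matched 1.
Augmenting path L2→R2 (+1); matched 2.
No augmenting path remains; maximum matching = 2.
König certificate: {L1, R2} is a vertex cover of size 2 (every listed pair touches it), so no matching can be larger.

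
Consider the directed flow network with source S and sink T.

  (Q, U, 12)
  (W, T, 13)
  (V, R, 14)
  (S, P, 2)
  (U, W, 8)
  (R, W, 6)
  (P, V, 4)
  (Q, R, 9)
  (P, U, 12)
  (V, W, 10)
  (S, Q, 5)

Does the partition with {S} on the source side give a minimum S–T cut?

Given cut capacity: 2 + 5 = 7.
Augment S→P→U→W→T: bottleneck 2, flow now 2.
Augment S→Q→R→W→T: bottleneck 5, flow now 7.
No augmenting path remains; maximum flow = 7.
Cut capacity 7 equals the max flow, so it is a minimum cut.

Yes — it is a minimum cut (capacity 7).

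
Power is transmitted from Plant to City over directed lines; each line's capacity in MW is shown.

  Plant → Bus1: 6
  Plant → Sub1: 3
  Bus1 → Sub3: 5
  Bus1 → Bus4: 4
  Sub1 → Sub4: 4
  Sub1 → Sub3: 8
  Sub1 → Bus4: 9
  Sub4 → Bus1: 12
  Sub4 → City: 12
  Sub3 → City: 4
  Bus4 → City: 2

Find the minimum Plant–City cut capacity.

9

Augment Plant→Bus1→Sub3→City: bottleneck 4, flow now 4.
Augment Plant→Bus1→Bus4→City: bottleneck 2, flow now 6.
Augment Plant→Sub1→Sub4→City: bottleneck 3, flow now 9.
No augmenting path remains; maximum flow = 9.
By max-flow min-cut, the minimum cut capacity equals the max flow.
In the residual graph, reachable from Plant: {Plant}.
Min-cut edges: Plant→Bus1 (6), Plant→Sub1 (3); capacity 6 + 3 = 9.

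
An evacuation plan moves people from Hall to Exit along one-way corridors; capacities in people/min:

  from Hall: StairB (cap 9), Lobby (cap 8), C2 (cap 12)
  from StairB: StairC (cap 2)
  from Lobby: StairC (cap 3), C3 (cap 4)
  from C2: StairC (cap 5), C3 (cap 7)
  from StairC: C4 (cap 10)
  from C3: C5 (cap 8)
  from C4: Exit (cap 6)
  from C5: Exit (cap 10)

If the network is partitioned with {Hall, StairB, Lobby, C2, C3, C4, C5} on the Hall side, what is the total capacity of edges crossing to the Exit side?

26

Edges leaving {Hall, StairB, Lobby, C2, C3, C4, C5}: StairB→StairC (2), Lobby→StairC (3), C2→StairC (5), C4→Exit (6), C5→Exit (10).
Cut capacity = 2 + 3 + 5 + 6 + 10 = 26.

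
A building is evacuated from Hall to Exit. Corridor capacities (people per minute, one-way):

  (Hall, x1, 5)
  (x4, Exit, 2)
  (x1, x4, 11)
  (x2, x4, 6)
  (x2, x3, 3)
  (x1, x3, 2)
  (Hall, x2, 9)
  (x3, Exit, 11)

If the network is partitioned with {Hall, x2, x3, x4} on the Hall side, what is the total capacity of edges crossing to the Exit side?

Edges leaving {Hall, x2, x3, x4}: Hall→x1 (5), x3→Exit (11), x4→Exit (2).
Cut capacity = 5 + 11 + 2 = 18.

18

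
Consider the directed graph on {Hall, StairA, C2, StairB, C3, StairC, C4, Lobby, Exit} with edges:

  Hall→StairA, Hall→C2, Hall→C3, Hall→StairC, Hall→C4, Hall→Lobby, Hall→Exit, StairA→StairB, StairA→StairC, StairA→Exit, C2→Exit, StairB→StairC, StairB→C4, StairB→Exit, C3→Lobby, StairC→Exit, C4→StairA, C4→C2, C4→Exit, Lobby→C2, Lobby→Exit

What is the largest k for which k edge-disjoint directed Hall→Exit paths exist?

Assign every edge capacity 1; by Menger, the answer equals the max flow.
Path Hall→Exit (+1); total 1.
Path Hall→StairA→Exit (+1); total 2.
Path Hall→C2→Exit (+1); total 3.
Path Hall→StairC→Exit (+1); total 4.
Path Hall→C4→Exit (+1); total 5.
Path Hall→Lobby→Exit (+1); total 6.
No residual Hall→Exit path; max flow = 6.
Certifying cut of size 6: {C2→Exit, Hall→C4, Hall→Exit, Hall→StairA, Hall→StairC, Lobby→Exit}.

6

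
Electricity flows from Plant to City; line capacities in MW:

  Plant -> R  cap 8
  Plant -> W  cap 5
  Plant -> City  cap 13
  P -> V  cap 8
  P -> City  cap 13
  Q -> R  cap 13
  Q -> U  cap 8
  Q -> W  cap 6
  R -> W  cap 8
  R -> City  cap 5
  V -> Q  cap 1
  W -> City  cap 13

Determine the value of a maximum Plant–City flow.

Augment Plant→City: bottleneck 13, flow now 13.
Augment Plant→R→City: bottleneck 5, flow now 18.
Augment Plant→W→City: bottleneck 5, flow now 23.
Augment Plant→R→W→City: bottleneck 3, flow now 26.
No augmenting path remains; maximum flow = 26.
In the residual graph, reachable from Plant: {Plant}.
Min-cut edges: Plant→R (8), Plant→W (5), Plant→City (13); capacity 8 + 5 + 13 = 26.
This cut is saturated, so no flow can exceed 26.

26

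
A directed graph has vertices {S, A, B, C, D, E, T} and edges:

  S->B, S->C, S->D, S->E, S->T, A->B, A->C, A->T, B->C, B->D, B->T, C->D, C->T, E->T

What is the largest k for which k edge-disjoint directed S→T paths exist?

Assign every edge capacity 1; by Menger, the answer equals the max flow.
Path S→T (+1); total 1.
Path S→B→T (+1); total 2.
Path S→C→T (+1); total 3.
Path S→E→T (+1); total 4.
No residual S→T path; max flow = 4.
Certifying cut of size 4: {S→B, S→C, S→E, S→T}.

4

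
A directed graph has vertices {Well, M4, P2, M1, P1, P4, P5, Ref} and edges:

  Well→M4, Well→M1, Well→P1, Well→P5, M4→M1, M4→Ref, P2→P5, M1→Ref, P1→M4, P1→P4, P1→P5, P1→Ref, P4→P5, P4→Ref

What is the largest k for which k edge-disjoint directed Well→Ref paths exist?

3

Assign every edge capacity 1; by Menger, the answer equals the max flow.
Path Well→M4→Ref (+1); total 1.
Path Well→M1→Ref (+1); total 2.
Path Well→P1→Ref (+1); total 3.
No residual Well→Ref path; max flow = 3.
Certifying cut of size 3: {Well→M1, Well→M4, Well→P1}.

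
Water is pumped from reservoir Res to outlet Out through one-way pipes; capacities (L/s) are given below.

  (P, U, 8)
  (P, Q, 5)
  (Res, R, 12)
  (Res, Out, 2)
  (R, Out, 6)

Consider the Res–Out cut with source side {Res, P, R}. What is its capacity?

Edges leaving {Res, P, R}: Res→Out (2), P→Q (5), P→U (8), R→Out (6).
Cut capacity = 2 + 5 + 8 + 6 = 21.

21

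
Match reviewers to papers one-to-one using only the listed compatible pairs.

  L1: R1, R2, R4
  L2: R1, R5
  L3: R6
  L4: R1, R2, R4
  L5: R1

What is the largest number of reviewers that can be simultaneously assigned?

5

Unit-capacity flow: source→left, listed edges, right→sink; max matching = max flow.
Augmenting path L1→R1 (+1); matched 1.
Augmenting path L2→R5 (+1); matched 2.
Augmenting path L3→R6 (+1); matched 3.
Augmenting path L4→R2 (+1); matched 4.
Augmenting path L5→R1→L1→R4 (+1); matched 5.
No augmenting path remains; maximum matching = 5.
König certificate: {L1, L2, L3, L4, L5} is a vertex cover of size 5 (every listed pair touches it), so no matching can be larger.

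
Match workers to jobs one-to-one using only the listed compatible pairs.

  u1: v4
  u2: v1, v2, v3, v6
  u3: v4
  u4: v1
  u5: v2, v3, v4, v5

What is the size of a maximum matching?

4

Unit-capacity flow: source→left, listed edges, right→sink; max matching = max flow.
Augmenting path u1→v4 (+1); matched 1.
Augmenting path u2→v1 (+1); matched 2.
Augmenting path u5→v2 (+1); matched 3.
Augmenting path u4→v1→u2→v3 (+1); matched 4.
No augmenting path remains; maximum matching = 4.
König certificate: {u2, u4, u5, v4} is a vertex cover of size 4 (every listed pair touches it), so no matching can be larger.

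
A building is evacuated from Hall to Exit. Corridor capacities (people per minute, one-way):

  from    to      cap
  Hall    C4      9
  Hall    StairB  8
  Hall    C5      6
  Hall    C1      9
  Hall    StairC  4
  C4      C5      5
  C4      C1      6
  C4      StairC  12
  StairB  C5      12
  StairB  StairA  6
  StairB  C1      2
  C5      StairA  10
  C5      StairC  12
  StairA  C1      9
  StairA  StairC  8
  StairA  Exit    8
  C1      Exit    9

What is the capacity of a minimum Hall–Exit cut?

Augment Hall→C1→Exit: bottleneck 9, flow now 9.
Augment Hall→StairB→StairA→Exit: bottleneck 6, flow now 15.
Augment Hall→C5→StairA→Exit: bottleneck 2, flow now 17.
No augmenting path remains; maximum flow = 17.
By max-flow min-cut, the minimum cut capacity equals the max flow.
In the residual graph, reachable from Hall: {Hall, C4, StairB, C5, StairA, C1, StairC}.
Min-cut edges: StairA→Exit (8), C1→Exit (9); capacity 8 + 9 = 17.

17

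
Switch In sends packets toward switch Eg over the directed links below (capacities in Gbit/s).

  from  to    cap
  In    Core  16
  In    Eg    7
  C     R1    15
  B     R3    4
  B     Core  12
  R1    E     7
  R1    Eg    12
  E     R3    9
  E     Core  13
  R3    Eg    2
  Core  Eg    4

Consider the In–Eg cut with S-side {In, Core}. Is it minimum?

Given cut capacity: 7 + 4 = 11.
Augment In→Eg: bottleneck 7, flow now 7.
Augment In→Core→Eg: bottleneck 4, flow now 11.
No augmenting path remains; maximum flow = 11.
Cut capacity 11 equals the max flow, so it is a minimum cut.

Yes — it is a minimum cut (capacity 11).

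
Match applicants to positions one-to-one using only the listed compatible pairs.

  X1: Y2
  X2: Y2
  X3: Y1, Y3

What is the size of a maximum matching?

Unit-capacity flow: source→left, listed edges, right→sink; max matching = max flow.
Augmenting path X1→Y2 (+1); matched 1.
Augmenting path X3→Y1 (+1); matched 2.
No augmenting path remains; maximum matching = 2.
König certificate: {X3, Y2} is a vertex cover of size 2 (every listed pair touches it), so no matching can be larger.

2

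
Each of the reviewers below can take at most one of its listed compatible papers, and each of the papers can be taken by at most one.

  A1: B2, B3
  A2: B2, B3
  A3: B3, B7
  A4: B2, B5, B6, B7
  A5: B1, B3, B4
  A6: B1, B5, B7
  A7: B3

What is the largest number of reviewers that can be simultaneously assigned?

Unit-capacity flow: source→left, listed edges, right→sink; max matching = max flow.
Augmenting path A1→B2 (+1); matched 1.
Augmenting path A2→B3 (+1); matched 2.
Augmenting path A3→B7 (+1); matched 3.
Augmenting path A4→B5 (+1); matched 4.
Augmenting path A5→B1 (+1); matched 5.
Augmenting path A6→B1→A5→B4 (+1); matched 6.
No augmenting path remains; maximum matching = 6.
König certificate: {A3, A4, A5, A6, B2, B3} is a vertex cover of size 6 (every listed pair touches it), so no matching can be larger.

6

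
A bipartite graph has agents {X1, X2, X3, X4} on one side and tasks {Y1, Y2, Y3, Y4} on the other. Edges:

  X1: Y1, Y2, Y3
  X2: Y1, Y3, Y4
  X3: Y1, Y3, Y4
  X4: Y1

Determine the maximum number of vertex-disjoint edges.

4

Unit-capacity flow: source→left, listed edges, right→sink; max matching = max flow.
Augmenting path X1→Y1 (+1); matched 1.
Augmenting path X2→Y3 (+1); matched 2.
Augmenting path X3→Y4 (+1); matched 3.
Augmenting path X4→Y1→X1→Y2 (+1); matched 4.
No augmenting path remains; maximum matching = 4.
König certificate: {X1, X2, X3, X4} is a vertex cover of size 4 (every listed pair touches it), so no matching can be larger.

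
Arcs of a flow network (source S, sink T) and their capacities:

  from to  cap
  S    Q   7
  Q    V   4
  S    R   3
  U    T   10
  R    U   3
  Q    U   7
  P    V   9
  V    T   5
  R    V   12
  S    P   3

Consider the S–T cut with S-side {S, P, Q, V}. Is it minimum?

No — its capacity is 15, but the minimum cut has capacity 13.

Given cut capacity: 3 + 7 + 5 = 15.
Augment S→P→V→T: bottleneck 3, flow now 3.
Augment S→Q→U→T: bottleneck 7, flow now 10.
Augment S→R→U→T: bottleneck 3, flow now 13.
No augmenting path remains; maximum flow = 13.
In the residual graph, reachable from S: {S}.
Min-cut edges: S→P (3), S→Q (7), S→R (3); capacity 3 + 7 + 3 = 13.
Cut capacity 15 exceeds the max flow 13, so it is not minimum.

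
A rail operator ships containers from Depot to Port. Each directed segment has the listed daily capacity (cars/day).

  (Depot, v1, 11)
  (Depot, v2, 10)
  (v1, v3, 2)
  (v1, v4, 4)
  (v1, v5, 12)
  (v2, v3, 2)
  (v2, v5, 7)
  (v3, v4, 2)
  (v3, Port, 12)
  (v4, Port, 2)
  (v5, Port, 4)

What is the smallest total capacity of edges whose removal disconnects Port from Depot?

Augment Depot→v1→v3→Port: bottleneck 2, flow now 2.
Augment Depot→v1→v4→Port: bottleneck 2, flow now 4.
Augment Depot→v1→v5→Port: bottleneck 4, flow now 8.
Augment Depot→v2→v3→Port: bottleneck 2, flow now 10.
No augmenting path remains; maximum flow = 10.
By max-flow min-cut, the minimum cut capacity equals the max flow.
In the residual graph, reachable from Depot: {Depot, v1, v2, v4, v5}.
Min-cut edges: v1→v3 (2), v2→v3 (2), v4→Port (2), v5→Port (4); capacity 2 + 2 + 2 + 4 = 10.

10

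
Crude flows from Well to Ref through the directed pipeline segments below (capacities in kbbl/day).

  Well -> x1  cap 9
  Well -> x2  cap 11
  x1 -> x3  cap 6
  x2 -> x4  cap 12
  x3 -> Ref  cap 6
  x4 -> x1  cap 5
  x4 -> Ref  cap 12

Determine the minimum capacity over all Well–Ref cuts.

Augment Well→x1→x3→Ref: bottleneck 6, flow now 6.
Augment Well→x2→x4→Ref: bottleneck 11, flow now 17.
No augmenting path remains; maximum flow = 17.
By max-flow min-cut, the minimum cut capacity equals the max flow.
In the residual graph, reachable from Well: {Well, x1}.
Min-cut edges: Well→x2 (11), x1→x3 (6); capacity 11 + 6 = 17.

17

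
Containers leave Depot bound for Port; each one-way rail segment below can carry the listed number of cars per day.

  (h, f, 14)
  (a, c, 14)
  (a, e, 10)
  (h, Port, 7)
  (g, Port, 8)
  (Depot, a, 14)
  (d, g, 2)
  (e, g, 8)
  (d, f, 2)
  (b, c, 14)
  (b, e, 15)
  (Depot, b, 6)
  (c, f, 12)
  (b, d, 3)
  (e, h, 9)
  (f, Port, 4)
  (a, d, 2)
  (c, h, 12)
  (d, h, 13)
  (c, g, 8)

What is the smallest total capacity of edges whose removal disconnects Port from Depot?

19

Augment Depot→a→c→f→Port: bottleneck 4, flow now 4.
Augment Depot→a→c→g→Port: bottleneck 8, flow now 12.
Augment Depot→a→c→h→Port: bottleneck 2, flow now 14.
Augment Depot→b→c→h→Port: bottleneck 5, flow now 19.
No augmenting path remains; maximum flow = 19.
By max-flow min-cut, the minimum cut capacity equals the max flow.
In the residual graph, reachable from Depot: {Depot, a, b, c, d, e, f, g, h}.
Min-cut edges: f→Port (4), g→Port (8), h→Port (7); capacity 4 + 8 + 7 = 19.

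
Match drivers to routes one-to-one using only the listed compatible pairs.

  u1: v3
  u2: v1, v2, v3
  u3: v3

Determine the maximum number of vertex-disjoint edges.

2

Unit-capacity flow: source→left, listed edges, right→sink; max matching = max flow.
Augmenting path u1→v3 (+1); matched 1.
Augmenting path u2→v1 (+1); matched 2.
No augmenting path remains; maximum matching = 2.
König certificate: {u2, v3} is a vertex cover of size 2 (every listed pair touches it), so no matching can be larger.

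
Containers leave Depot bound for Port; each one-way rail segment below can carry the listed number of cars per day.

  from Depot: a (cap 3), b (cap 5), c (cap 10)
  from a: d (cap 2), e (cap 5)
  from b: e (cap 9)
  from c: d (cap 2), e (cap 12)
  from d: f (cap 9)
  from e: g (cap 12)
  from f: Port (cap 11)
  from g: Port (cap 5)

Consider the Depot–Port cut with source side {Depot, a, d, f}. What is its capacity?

31

Edges leaving {Depot, a, d, f}: Depot→b (5), Depot→c (10), a→e (5), f→Port (11).
Cut capacity = 5 + 10 + 5 + 11 = 31.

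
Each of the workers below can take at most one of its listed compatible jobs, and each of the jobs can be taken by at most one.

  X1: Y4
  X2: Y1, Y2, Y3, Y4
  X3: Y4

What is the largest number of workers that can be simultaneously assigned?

Unit-capacity flow: source→left, listed edges, right→sink; max matching = max flow.
Augmenting path X1→Y4 (+1); matched 1.
Augmenting path X2→Y1 (+1); matched 2.
No augmenting path remains; maximum matching = 2.
König certificate: {X2, Y4} is a vertex cover of size 2 (every listed pair touches it), so no matching can be larger.

2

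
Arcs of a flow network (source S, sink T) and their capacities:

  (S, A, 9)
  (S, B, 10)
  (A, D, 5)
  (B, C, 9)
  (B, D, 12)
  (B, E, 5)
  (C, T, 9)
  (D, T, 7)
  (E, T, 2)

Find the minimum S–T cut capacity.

Augment S→A→D→T: bottleneck 5, flow now 5.
Augment S→B→C→T: bottleneck 9, flow now 14.
Augment S→B→D→T: bottleneck 1, flow now 15.
No augmenting path remains; maximum flow = 15.
By max-flow min-cut, the minimum cut capacity equals the max flow.
In the residual graph, reachable from S: {S, A}.
Min-cut edges: S→B (10), A→D (5); capacity 10 + 5 = 15.

15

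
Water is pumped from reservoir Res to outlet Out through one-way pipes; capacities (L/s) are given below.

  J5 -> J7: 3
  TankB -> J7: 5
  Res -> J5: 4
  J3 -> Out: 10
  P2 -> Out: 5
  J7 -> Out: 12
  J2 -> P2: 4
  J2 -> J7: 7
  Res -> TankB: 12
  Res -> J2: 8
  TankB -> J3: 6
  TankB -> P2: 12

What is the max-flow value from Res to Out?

23

Augment Res→TankB→J3→Out: bottleneck 6, flow now 6.
Augment Res→TankB→J7→Out: bottleneck 5, flow now 11.
Augment Res→TankB→P2→Out: bottleneck 1, flow now 12.
Augment Res→J2→J7→Out: bottleneck 7, flow now 19.
Augment Res→J2→P2→Out: bottleneck 1, flow now 20.
Augment Res→J5→J7→TankB→P2→Out: bottleneck 3, flow now 23. (uses reverse residual edge)
No augmenting path remains; maximum flow = 23.
In the residual graph, reachable from Res: {Res, J5}.
Min-cut edges: Res→TankB (12), Res→J2 (8), J5→J7 (3); capacity 12 + 8 + 3 = 23.
This cut is saturated, so no flow can exceed 23.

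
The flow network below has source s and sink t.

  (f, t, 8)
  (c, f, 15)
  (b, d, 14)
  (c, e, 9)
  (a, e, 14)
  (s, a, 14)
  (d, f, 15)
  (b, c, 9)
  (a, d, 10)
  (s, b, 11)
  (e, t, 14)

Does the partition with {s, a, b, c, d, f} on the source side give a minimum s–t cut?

Given cut capacity: 14 + 9 + 8 = 31.
Augment s→a→e→t: bottleneck 14, flow now 14.
Augment s→b→c→f→t: bottleneck 8, flow now 22.
No augmenting path remains; maximum flow = 22.
In the residual graph, reachable from s: {s, a, b, c, d, e, f}.
Min-cut edges: e→t (14), f→t (8); capacity 14 + 8 = 22.
Cut capacity 31 exceeds the max flow 22, so it is not minimum.

No — its capacity is 31, but the minimum cut has capacity 22.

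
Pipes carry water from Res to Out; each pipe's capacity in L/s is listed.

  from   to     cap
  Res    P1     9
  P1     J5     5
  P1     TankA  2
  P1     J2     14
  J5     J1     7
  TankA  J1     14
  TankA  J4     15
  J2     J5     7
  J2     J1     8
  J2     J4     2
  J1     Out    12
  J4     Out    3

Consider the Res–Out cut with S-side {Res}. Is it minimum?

Yes — it is a minimum cut (capacity 9).

Given cut capacity: 9 = 9.
Augment Res→P1→J5→J1→Out: bottleneck 5, flow now 5.
Augment Res→P1→TankA→J1→Out: bottleneck 2, flow now 7.
Augment Res→P1→J2→J1→Out: bottleneck 2, flow now 9.
No augmenting path remains; maximum flow = 9.
Cut capacity 9 equals the max flow, so it is a minimum cut.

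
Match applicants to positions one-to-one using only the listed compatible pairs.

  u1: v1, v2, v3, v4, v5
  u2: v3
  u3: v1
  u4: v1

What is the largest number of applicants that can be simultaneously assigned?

Unit-capacity flow: source→left, listed edges, right→sink; max matching = max flow.
Augmenting path u1→v1 (+1); matched 1.
Augmenting path u2→v3 (+1); matched 2.
Augmenting path u3→v1→u1→v2 (+1); matched 3.
No augmenting path remains; maximum matching = 3.
König certificate: {u1, u2, v1} is a vertex cover of size 3 (every listed pair touches it), so no matching can be larger.

3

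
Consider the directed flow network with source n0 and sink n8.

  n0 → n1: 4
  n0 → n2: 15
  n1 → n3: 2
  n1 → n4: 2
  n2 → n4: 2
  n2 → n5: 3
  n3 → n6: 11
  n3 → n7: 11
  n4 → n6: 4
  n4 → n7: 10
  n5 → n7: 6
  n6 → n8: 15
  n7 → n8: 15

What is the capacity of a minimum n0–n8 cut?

Augment n0→n1→n3→n6→n8: bottleneck 2, flow now 2.
Augment n0→n1→n4→n6→n8: bottleneck 2, flow now 4.
Augment n0→n2→n4→n6→n8: bottleneck 2, flow now 6.
Augment n0→n2→n5→n7→n8: bottleneck 3, flow now 9.
No augmenting path remains; maximum flow = 9.
By max-flow min-cut, the minimum cut capacity equals the max flow.
In the residual graph, reachable from n0: {n0, n2}.
Min-cut edges: n0→n1 (4), n2→n4 (2), n2→n5 (3); capacity 4 + 2 + 3 = 9.

9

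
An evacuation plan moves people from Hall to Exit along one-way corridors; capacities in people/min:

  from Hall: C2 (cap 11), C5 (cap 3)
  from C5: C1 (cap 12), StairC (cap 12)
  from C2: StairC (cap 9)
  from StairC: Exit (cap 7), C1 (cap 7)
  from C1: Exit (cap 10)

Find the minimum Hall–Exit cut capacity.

Augment Hall→C5→StairC→Exit: bottleneck 3, flow now 3.
Augment Hall→C2→StairC→Exit: bottleneck 4, flow now 7.
Augment Hall→C2→StairC→C1→Exit: bottleneck 5, flow now 12.
No augmenting path remains; maximum flow = 12.
By max-flow min-cut, the minimum cut capacity equals the max flow.
In the residual graph, reachable from Hall: {Hall, C2}.
Min-cut edges: Hall→C5 (3), C2→StairC (9); capacity 3 + 9 = 12.

12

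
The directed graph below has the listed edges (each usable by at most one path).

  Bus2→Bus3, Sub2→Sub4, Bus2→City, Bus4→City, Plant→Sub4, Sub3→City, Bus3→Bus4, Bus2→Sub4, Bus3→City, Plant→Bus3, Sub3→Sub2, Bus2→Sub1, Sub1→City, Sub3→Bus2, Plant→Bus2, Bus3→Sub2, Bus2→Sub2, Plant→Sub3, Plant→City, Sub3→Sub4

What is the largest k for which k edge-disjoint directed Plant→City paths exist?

4

Assign every edge capacity 1; by Menger, the answer equals the max flow.
Path Plant→City (+1); total 1.
Path Plant→Sub3→City (+1); total 2.
Path Plant→Bus2→City (+1); total 3.
Path Plant→Bus3→City (+1); total 4.
No residual Plant→City path; max flow = 4.
Certifying cut of size 4: {Plant→Bus2, Plant→Bus3, Plant→City, Plant→Sub3}.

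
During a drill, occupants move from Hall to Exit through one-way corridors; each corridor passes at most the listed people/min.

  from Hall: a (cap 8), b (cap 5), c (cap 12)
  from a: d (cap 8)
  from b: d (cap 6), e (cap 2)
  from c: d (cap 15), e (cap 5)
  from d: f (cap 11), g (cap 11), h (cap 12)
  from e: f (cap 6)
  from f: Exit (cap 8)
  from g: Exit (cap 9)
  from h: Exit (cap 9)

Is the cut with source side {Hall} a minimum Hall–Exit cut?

Yes — it is a minimum cut (capacity 25).

Given cut capacity: 8 + 5 + 12 = 25.
Augment Hall→a→d→f→Exit: bottleneck 8, flow now 8.
Augment Hall→b→d→g→Exit: bottleneck 5, flow now 13.
Augment Hall→c→d→g→Exit: bottleneck 4, flow now 17.
Augment Hall→c→d→h→Exit: bottleneck 8, flow now 25.
No augmenting path remains; maximum flow = 25.
Cut capacity 25 equals the max flow, so it is a minimum cut.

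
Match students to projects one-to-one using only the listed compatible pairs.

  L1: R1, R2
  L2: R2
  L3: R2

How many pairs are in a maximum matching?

Unit-capacity flow: source→left, listed edges, right→sink; max matching = max flow.
Augmenting path L1→R1 (+1); matched 1.
Augmenting path L2→R2 (+1); matched 2.
No augmenting path remains; maximum matching = 2.
König certificate: {L1, R2} is a vertex cover of size 2 (every listed pair touches it), so no matching can be larger.

2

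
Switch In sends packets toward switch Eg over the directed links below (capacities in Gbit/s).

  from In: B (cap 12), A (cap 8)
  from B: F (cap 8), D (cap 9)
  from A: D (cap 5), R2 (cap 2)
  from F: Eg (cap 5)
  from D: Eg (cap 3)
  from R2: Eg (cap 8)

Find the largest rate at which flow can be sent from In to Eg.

Augment In→B→F→Eg: bottleneck 5, flow now 5.
Augment In→B→D→Eg: bottleneck 3, flow now 8.
Augment In→A→R2→Eg: bottleneck 2, flow now 10.
No augmenting path remains; maximum flow = 10.
In the residual graph, reachable from In: {In, B, A, F, D}.
Min-cut edges: A→R2 (2), F→Eg (5), D→Eg (3); capacity 2 + 5 + 3 = 10.
This cut is saturated, so no flow can exceed 10.

10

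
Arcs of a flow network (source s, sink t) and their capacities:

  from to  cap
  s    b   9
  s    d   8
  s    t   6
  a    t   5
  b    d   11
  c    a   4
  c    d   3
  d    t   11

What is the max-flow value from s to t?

17

Augment s→t: bottleneck 6, flow now 6.
Augment s→d→t: bottleneck 8, flow now 14.
Augment s→b→d→t: bottleneck 3, flow now 17.
No augmenting path remains; maximum flow = 17.
In the residual graph, reachable from s: {s, b, d}.
Min-cut edges: s→t (6), d→t (11); capacity 6 + 11 = 17.
This cut is saturated, so no flow can exceed 17.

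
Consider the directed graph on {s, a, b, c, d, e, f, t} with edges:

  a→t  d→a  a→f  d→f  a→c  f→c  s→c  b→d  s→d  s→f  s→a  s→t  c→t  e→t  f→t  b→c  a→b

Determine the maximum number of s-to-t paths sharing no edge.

4

Assign every edge capacity 1; by Menger, the answer equals the max flow.
Path s→t (+1); total 1.
Path s→a→t (+1); total 2.
Path s→c→t (+1); total 3.
Path s→f→t (+1); total 4.
No residual s→t path; max flow = 4.
Certifying cut of size 4: {a→t, c→t, f→t, s→t}.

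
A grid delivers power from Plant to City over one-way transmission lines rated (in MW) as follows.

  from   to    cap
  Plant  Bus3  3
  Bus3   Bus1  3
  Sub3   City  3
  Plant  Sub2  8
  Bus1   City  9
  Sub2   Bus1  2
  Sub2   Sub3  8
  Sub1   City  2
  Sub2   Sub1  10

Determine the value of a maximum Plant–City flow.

10

Augment Plant→Sub2→Sub1→City: bottleneck 2, flow now 2.
Augment Plant→Sub2→Bus1→City: bottleneck 2, flow now 4.
Augment Plant→Sub2→Sub3→City: bottleneck 3, flow now 7.
Augment Plant→Bus3→Bus1→City: bottleneck 3, flow now 10.
No augmenting path remains; maximum flow = 10.
In the residual graph, reachable from Plant: {Plant, Sub2, Sub1, Sub3}.
Min-cut edges: Plant→Bus3 (3), Sub2→Bus1 (2), Sub1→City (2), Sub3→City (3); capacity 3 + 2 + 2 + 3 = 10.
This cut is saturated, so no flow can exceed 10.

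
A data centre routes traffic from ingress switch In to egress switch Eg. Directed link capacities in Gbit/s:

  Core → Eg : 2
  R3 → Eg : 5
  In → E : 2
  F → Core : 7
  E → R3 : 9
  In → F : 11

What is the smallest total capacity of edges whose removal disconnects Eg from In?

4

Augment In→F→Core→Eg: bottleneck 2, flow now 2.
Augment In→E→R3→Eg: bottleneck 2, flow now 4.
No augmenting path remains; maximum flow = 4.
By max-flow min-cut, the minimum cut capacity equals the max flow.
In the residual graph, reachable from In: {In, F, Core}.
Min-cut edges: In→E (2), Core→Eg (2); capacity 2 + 2 = 4.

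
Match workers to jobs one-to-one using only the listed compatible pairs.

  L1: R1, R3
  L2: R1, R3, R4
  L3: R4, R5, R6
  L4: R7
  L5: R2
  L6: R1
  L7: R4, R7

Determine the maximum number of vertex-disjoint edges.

6

Unit-capacity flow: source→left, listed edges, right→sink; max matching = max flow.
Augmenting path L1→R1 (+1); matched 1.
Augmenting path L2→R3 (+1); matched 2.
Augmenting path L3→R4 (+1); matched 3.
Augmenting path L4→R7 (+1); matched 4.
Augmenting path L5→R2 (+1); matched 5.
Augmenting path L7→R4→L3→R5 (+1); matched 6.
No augmenting path remains; maximum matching = 6.
König certificate: {L3, L5, R1, R3, R4, R7} is a vertex cover of size 6 (every listed pair touches it), so no matching can be larger.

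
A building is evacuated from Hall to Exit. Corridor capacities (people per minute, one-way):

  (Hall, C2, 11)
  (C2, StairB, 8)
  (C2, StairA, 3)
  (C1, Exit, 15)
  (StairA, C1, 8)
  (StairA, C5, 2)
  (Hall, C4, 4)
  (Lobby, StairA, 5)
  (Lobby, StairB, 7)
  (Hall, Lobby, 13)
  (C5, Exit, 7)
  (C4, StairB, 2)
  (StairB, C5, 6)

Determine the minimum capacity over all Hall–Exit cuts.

Augment Hall→C2→StairB→C5→Exit: bottleneck 6, flow now 6.
Augment Hall→C2→StairA→C5→Exit: bottleneck 1, flow now 7.
Augment Hall→C2→StairA→C1→Exit: bottleneck 2, flow now 9.
Augment Hall→Lobby→StairA→C1→Exit: bottleneck 5, flow now 14.
No augmenting path remains; maximum flow = 14.
By max-flow min-cut, the minimum cut capacity equals the max flow.
In the residual graph, reachable from Hall: {Hall, C2, Lobby, C4, StairB}.
Min-cut edges: C2→StairA (3), Lobby→StairA (5), StairB→C5 (6); capacity 3 + 5 + 6 = 14.

14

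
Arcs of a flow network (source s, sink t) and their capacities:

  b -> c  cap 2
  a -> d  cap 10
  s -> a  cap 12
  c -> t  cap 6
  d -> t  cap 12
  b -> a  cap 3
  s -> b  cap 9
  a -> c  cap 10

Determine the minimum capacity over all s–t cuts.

Augment s→a→c→t: bottleneck 6, flow now 6.
Augment s→a→d→t: bottleneck 6, flow now 12.
Augment s→b→a→d→t: bottleneck 3, flow now 15.
Augment s→b→c→a→d→t: bottleneck 1, flow now 16. (uses reverse residual edge)
No augmenting path remains; maximum flow = 16.
By max-flow min-cut, the minimum cut capacity equals the max flow.
In the residual graph, reachable from s: {s, a, b, c}.
Min-cut edges: a→d (10), c→t (6); capacity 10 + 6 = 16.

16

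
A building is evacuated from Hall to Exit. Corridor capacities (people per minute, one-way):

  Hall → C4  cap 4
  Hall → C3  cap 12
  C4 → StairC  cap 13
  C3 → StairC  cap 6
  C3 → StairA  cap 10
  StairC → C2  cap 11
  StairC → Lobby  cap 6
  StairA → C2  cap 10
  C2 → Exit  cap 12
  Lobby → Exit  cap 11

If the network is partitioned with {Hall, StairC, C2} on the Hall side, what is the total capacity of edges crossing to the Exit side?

Edges leaving {Hall, StairC, C2}: Hall→C4 (4), Hall→C3 (12), StairC→Lobby (6), C2→Exit (12).
Cut capacity = 4 + 12 + 6 + 12 = 34.

34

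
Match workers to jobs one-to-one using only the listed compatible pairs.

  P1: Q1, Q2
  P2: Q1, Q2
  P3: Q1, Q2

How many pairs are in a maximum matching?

2

Unit-capacity flow: source→left, listed edges, right→sink; max matching = max flow.
Augmenting path P1→Q1 (+1); matched 1.
Augmenting path P2→Q2 (+1); matched 2.
No augmenting path remains; maximum matching = 2.
König certificate: {Q1, Q2} is a vertex cover of size 2 (every listed pair touches it), so no matching can be larger.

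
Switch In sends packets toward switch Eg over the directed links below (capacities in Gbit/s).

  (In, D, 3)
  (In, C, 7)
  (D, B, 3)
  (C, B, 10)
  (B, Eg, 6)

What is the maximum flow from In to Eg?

6

Augment In→D→B→Eg: bottleneck 3, flow now 3.
Augment In→C→B→Eg: bottleneck 3, flow now 6.
No augmenting path remains; maximum flow = 6.
In the residual graph, reachable from In: {In, D, C, B}.
Min-cut edges: B→Eg (6); capacity 6 = 6.
This cut is saturated, so no flow can exceed 6.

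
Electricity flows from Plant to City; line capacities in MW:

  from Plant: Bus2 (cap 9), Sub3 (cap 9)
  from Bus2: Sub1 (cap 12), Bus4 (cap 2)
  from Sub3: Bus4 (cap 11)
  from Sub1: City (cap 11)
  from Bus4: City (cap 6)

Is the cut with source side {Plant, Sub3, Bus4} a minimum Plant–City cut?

Yes — it is a minimum cut (capacity 15).

Given cut capacity: 9 + 6 = 15.
Augment Plant→Bus2→Sub1→City: bottleneck 9, flow now 9.
Augment Plant→Sub3→Bus4→City: bottleneck 6, flow now 15.
No augmenting path remains; maximum flow = 15.
Cut capacity 15 equals the max flow, so it is a minimum cut.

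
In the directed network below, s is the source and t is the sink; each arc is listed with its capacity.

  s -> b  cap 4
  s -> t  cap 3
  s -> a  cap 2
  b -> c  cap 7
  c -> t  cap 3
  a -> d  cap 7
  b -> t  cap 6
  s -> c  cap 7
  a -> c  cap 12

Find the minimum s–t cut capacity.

10

Augment s→t: bottleneck 3, flow now 3.
Augment s→b→t: bottleneck 4, flow now 7.
Augment s→c→t: bottleneck 3, flow now 10.
No augmenting path remains; maximum flow = 10.
By max-flow min-cut, the minimum cut capacity equals the max flow.
In the residual graph, reachable from s: {s, a, c, d}.
Min-cut edges: s→b (4), s→t (3), c→t (3); capacity 4 + 3 + 3 = 10.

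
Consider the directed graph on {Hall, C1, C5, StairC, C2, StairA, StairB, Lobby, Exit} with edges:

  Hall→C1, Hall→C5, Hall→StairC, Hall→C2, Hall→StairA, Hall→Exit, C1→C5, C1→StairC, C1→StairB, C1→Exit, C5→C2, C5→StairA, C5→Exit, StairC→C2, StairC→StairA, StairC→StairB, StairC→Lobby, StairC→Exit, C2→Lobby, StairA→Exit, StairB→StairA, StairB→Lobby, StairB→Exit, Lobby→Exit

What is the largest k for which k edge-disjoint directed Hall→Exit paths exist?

Assign every edge capacity 1; by Menger, the answer equals the max flow.
Path Hall→Exit (+1); total 1.
Path Hall→C1→Exit (+1); total 2.
Path Hall→C5→Exit (+1); total 3.
Path Hall→StairC→Exit (+1); total 4.
Path Hall→StairA→Exit (+1); total 5.
Path Hall→C2→Lobby→Exit (+1); total 6.
No residual Hall→Exit path; max flow = 6.
Certifying cut of size 6: {Hall→C1, Hall→C2, Hall→C5, Hall→Exit, Hall→StairA, Hall→StairC}.

6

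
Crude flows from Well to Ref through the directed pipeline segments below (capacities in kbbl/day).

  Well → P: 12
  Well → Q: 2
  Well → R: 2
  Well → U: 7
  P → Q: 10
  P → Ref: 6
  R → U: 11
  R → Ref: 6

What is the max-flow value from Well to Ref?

8

Augment Well→P→Ref: bottleneck 6, flow now 6.
Augment Well→R→Ref: bottleneck 2, flow now 8.
No augmenting path remains; maximum flow = 8.
In the residual graph, reachable from Well: {Well, P, Q, U}.
Min-cut edges: Well→R (2), P→Ref (6); capacity 2 + 6 = 8.
This cut is saturated, so no flow can exceed 8.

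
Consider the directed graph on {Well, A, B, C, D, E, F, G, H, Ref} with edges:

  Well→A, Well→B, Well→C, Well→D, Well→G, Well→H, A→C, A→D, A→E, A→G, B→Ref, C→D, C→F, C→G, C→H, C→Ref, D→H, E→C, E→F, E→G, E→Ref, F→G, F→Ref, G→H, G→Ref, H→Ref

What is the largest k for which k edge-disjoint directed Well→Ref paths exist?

Assign every edge capacity 1; by Menger, the answer equals the max flow.
Path Well→B→Ref (+1); total 1.
Path Well→C→Ref (+1); total 2.
Path Well→G→Ref (+1); total 3.
Path Well→H→Ref (+1); total 4.
Path Well→A→E→Ref (+1); total 5.
No residual Well→Ref path; max flow = 5.
Certifying cut of size 5: {H→Ref, Well→A, Well→B, Well→C, Well→G}.

5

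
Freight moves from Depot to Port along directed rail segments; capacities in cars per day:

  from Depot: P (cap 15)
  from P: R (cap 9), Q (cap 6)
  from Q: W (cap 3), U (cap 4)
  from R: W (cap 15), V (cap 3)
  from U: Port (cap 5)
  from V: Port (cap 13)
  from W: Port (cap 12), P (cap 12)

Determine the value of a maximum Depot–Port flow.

15

Augment Depot→P→Q→U→Port: bottleneck 4, flow now 4.
Augment Depot→P→Q→W→Port: bottleneck 2, flow now 6.
Augment Depot→P→R→V→Port: bottleneck 3, flow now 9.
Augment Depot→P→R→W→Port: bottleneck 6, flow now 15.
No augmenting path remains; maximum flow = 15.
In the residual graph, reachable from Depot: {Depot}.
Min-cut edges: Depot→P (15); capacity 15 = 15.
This cut is saturated, so no flow can exceed 15.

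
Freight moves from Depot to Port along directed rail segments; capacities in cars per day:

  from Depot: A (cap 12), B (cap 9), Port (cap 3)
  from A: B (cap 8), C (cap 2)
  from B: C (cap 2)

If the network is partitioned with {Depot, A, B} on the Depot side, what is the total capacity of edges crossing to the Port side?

Edges leaving {Depot, A, B}: Depot→Port (3), A→C (2), B→C (2).
Cut capacity = 3 + 2 + 2 = 7.

7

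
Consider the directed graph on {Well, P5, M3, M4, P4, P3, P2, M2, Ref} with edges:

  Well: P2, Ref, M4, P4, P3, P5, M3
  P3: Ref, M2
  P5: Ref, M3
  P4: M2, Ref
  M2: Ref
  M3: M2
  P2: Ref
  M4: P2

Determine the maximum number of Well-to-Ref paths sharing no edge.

6

Assign every edge capacity 1; by Menger, the answer equals the max flow.
Path Well→Ref (+1); total 1.
Path Well→P5→Ref (+1); total 2.
Path Well→P4→Ref (+1); total 3.
Path Well→P3→Ref (+1); total 4.
Path Well→P2→Ref (+1); total 5.
Path Well→M3→M2→Ref (+1); total 6.
No residual Well→Ref path; max flow = 6.
Certifying cut of size 6: {P2→Ref, Well→M3, Well→P3, Well→P4, Well→P5, Well→Ref}.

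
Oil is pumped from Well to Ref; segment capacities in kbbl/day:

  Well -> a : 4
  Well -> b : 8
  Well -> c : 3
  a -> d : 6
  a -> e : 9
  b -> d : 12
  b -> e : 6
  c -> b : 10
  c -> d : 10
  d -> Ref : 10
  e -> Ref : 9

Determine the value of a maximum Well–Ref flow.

Augment Well→a→d→Ref: bottleneck 4, flow now 4.
Augment Well→b→d→Ref: bottleneck 6, flow now 10.
Augment Well→b→e→Ref: bottleneck 2, flow now 12.
Augment Well→c→b→e→Ref: bottleneck 3, flow now 15.
No augmenting path remains; maximum flow = 15.
In the residual graph, reachable from Well: {Well}.
Min-cut edges: Well→a (4), Well→b (8), Well→c (3); capacity 4 + 8 + 3 = 15.
This cut is saturated, so no flow can exceed 15.

15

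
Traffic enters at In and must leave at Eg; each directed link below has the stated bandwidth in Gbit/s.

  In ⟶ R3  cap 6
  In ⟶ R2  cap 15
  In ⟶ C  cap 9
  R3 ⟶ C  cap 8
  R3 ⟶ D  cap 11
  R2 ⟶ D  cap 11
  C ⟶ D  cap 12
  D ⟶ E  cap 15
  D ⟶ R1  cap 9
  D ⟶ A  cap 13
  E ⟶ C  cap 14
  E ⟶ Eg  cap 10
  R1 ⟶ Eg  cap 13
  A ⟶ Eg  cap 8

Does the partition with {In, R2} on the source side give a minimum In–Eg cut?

Yes — it is a minimum cut (capacity 26).

Given cut capacity: 6 + 9 + 11 = 26.
Augment In→R3→D→E→Eg: bottleneck 6, flow now 6.
Augment In→R2→D→E→Eg: bottleneck 4, flow now 10.
Augment In→R2→D→R1→Eg: bottleneck 7, flow now 17.
Augment In→C→D→R1→Eg: bottleneck 2, flow now 19.
Augment In→C→D→A→Eg: bottleneck 7, flow now 26.
No augmenting path remains; maximum flow = 26.
Cut capacity 26 equals the max flow, so it is a minimum cut.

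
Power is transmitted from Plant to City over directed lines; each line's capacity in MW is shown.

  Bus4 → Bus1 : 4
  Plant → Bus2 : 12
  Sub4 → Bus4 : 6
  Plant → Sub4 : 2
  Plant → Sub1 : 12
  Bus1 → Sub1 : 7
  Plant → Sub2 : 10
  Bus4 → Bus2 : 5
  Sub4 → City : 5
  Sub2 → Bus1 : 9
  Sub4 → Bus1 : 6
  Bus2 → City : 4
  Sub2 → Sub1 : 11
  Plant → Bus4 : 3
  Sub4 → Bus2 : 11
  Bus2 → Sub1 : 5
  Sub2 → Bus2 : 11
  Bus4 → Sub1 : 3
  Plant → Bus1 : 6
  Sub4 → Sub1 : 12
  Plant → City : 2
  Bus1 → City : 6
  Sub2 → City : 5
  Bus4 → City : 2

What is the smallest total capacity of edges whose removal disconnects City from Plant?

Augment Plant→City: bottleneck 2, flow now 2.
Augment Plant→Sub4→City: bottleneck 2, flow now 4.
Augment Plant→Bus4→City: bottleneck 2, flow now 6.
Augment Plant→Sub2→City: bottleneck 5, flow now 11.
Augment Plant→Bus2→City: bottleneck 4, flow now 15.
Augment Plant→Bus1→City: bottleneck 6, flow now 21.
No augmenting path remains; maximum flow = 21.
By max-flow min-cut, the minimum cut capacity equals the max flow.
In the residual graph, reachable from Plant: {Plant, Bus4, Sub2, Bus2, Bus1, Sub1}.
Min-cut edges: Plant→Sub4 (2), Plant→City (2), Bus4→City (2), Sub2→City (5), Bus2→City (4), Bus1→City (6); capacity 2 + 2 + 2 + 5 + 4 + 6 = 21.

21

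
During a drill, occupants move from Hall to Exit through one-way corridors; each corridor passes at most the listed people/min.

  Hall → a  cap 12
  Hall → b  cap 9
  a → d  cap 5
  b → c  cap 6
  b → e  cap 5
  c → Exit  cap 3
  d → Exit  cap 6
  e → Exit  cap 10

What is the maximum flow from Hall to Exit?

Augment Hall→a→d→Exit: bottleneck 5, flow now 5.
Augment Hall→b→c→Exit: bottleneck 3, flow now 8.
Augment Hall→b→e→Exit: bottleneck 5, flow now 13.
No augmenting path remains; maximum flow = 13.
In the residual graph, reachable from Hall: {Hall, a, b, c}.
Min-cut edges: a→d (5), b→e (5), c→Exit (3); capacity 5 + 5 + 3 = 13.
This cut is saturated, so no flow can exceed 13.

13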